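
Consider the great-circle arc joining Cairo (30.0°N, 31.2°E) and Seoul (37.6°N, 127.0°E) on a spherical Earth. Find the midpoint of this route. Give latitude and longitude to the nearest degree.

Write both endpoints as unit vectors p₁, p₂ with components (cos φ cos λ, cos φ sin λ, sin φ).
The central angle between the endpoints is δ = arccos(p₁·p₂) ≈ 1.333 rad (76.4°).
Interpolate at f = 1/2 with slerp weights a = sin((1−f)δ)/sin δ ≈ 0.636, b = sin(fδ)/sin δ ≈ 0.636.
p = a·p₁ + b·p₂ ≈ (0.168, 0.688, 0.706); φ = arcsin(p_z) ≈ 44.92°, λ = atan2(p_y, p_x) ≈ 76.28°.

≈ (45°N, 76°E)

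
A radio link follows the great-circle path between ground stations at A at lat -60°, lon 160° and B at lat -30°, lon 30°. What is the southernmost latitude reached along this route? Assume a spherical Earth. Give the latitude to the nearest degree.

The great circle lies in the plane with unit normal n̂ = (p₁ × p₂)/|p₁ × p₂|.
Here n̂_z ≈ -0.336; the vertex latitude is φ_max = arccos|n̂_z| ≈ 70.4°.
Check via Clairaut: cos φ_max = |cos φ₁| · sin C = cos(60.0°)·sin(137.8°) ≈ 0.336, again giving ≈ 70.4°.

≈ -70°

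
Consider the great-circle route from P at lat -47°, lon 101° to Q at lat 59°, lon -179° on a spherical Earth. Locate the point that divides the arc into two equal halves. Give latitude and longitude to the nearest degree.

≈ lat 8°, lon 134°

From cos δ = sin φ₁ sin φ₂ + cos φ₁ cos φ₂ cos Δλ, the central angle is δ ≈ 2.172 rad (124.5°).
Interpolate at f = 1/2 with slerp weights a = sin((1−f)δ)/sin δ ≈ 1.073, b = sin(fδ)/sin δ ≈ 1.073.
p = a·p₁ + b·p₂ ≈ (-0.692, 0.709, 0.135); φ = arcsin(p_z) ≈ 7.76°, λ = atan2(p_y, p_x) ≈ 134.32°.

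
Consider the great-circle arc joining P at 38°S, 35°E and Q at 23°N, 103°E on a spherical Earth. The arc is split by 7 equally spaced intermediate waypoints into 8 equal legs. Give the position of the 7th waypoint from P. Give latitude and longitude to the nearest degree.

From cos δ = sin φ₁ sin φ₂ + cos φ₁ cos φ₂ cos Δλ, the central angle is δ ≈ 1.540 rad (88.2°).
Interpolate at f = 7/8 with slerp weights a = sin((1−f)δ)/sin δ ≈ 0.191, b = sin(fδ)/sin δ ≈ 0.976.
p = a·p₁ + b·p₂ ≈ (-0.078, 0.961, 0.263); φ = arcsin(p_z) ≈ 15.27°, λ = atan2(p_y, p_x) ≈ 94.67°.

≈ 15°N, 95°E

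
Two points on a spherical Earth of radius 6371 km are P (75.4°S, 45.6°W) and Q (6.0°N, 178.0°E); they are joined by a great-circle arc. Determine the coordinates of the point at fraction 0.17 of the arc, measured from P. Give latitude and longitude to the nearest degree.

≈ (77°S, 128°W)

Write both endpoints as unit vectors p₁, p₂ with components (cos φ cos λ, cos φ sin λ, sin φ).
The central angle between the endpoints is δ = arccos(p₁·p₂) ≈ 1.857 rad (106.4°).
Interpolate at f = 0.17 with slerp weights a = sin((1−f)δ)/sin δ ≈ 1.042, b = sin(fδ)/sin δ ≈ 0.324.
p = a·p₁ + b·p₂ ≈ (-0.138, -0.176, -0.975); φ = arcsin(p_z) ≈ -77.06°, λ = atan2(p_y, p_x) ≈ -128.03°.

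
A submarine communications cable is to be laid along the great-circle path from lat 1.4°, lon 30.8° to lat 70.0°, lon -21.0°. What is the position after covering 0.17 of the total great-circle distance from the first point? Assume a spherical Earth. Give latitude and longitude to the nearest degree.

Write both endpoints as unit vectors p₁, p₂ with components (cos φ cos λ, cos φ sin λ, sin φ).
The central angle between the endpoints is δ = arccos(p₁·p₂) ≈ 1.334 rad (76.4°).
Interpolate at f = 0.17 with slerp weights a = sin((1−f)δ)/sin δ ≈ 0.920, b = sin(fδ)/sin δ ≈ 0.231.
p = a·p₁ + b·p₂ ≈ (0.864, 0.443, 0.240); φ = arcsin(p_z) ≈ 13.88°, λ = atan2(p_y, p_x) ≈ 27.13°.

≈ lat 14°, lon 27°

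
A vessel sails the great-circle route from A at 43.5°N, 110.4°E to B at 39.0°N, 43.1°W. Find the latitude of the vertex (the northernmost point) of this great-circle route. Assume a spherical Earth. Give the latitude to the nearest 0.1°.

The great circle lies in the plane with unit normal n̂ = (p₁ × p₂)/|p₁ × p₂|.
Here n̂_z ≈ -0.252; the vertex latitude is φ_max = arccos|n̂_z| ≈ 75.4°.
Check via Clairaut: cos φ_max = |cos φ₁| · sin C = cos(43.5°)·sin(20.3°) ≈ 0.252, again giving ≈ 75.4°.

≈ 75.4°N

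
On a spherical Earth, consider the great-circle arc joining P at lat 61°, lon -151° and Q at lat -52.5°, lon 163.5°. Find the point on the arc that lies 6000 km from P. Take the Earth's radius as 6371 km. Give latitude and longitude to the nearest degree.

Write both endpoints as unit vectors p₁, p₂ with components (cos φ cos λ, cos φ sin λ, sin φ).
The central angle between the endpoints is δ = arccos(p₁·p₂) ≈ 2.079 rad (119.1°). The total great-circle distance is δ·R ≈ 2.079 × 6371 ≈ 13248 km, so the target fraction is f = 6000/13248 ≈ 0.453.
Interpolate at f ≈ 0.453 with slerp weights a = sin((1−f)δ)/sin δ ≈ 1.039, b = sin(fδ)/sin δ ≈ 0.926.
p = a·p₁ + b·p₂ ≈ (-0.981, -0.084, 0.174); φ = arcsin(p_z) ≈ 10.05°, λ = atan2(p_y, p_x) ≈ -175.09°.

≈ lat 10°, lon -175°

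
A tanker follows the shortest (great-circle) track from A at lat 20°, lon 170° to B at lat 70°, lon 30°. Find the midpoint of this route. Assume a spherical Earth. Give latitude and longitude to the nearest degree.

The haversine formula gives a central angle δ ≈ 1.496 rad (85.7°) between the endpoints.
Interpolate at f = 1/2 with slerp weights a = sin((1−f)δ)/sin δ ≈ 0.682, b = sin(fδ)/sin δ ≈ 0.682.
p = a·p₁ + b·p₂ ≈ (-0.429, 0.228, 0.874); φ = arcsin(p_z) ≈ 60.93°, λ = atan2(p_y, p_x) ≈ 152.03°.

≈ lat 61°, lon 152°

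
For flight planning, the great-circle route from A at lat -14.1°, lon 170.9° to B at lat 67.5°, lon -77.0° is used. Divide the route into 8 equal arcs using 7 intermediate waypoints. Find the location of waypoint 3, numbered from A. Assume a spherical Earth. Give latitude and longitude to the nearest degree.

From cos δ = sin φ₁ sin φ₂ + cos φ₁ cos φ₂ cos Δλ, the central angle is δ ≈ 1.944 rad (111.4°).
Interpolate at f = 3/8 with slerp weights a = sin((1−f)δ)/sin δ ≈ 1.007, b = sin(fδ)/sin δ ≈ 0.715.
p = a·p₁ + b·p₂ ≈ (-0.903, -0.112, 0.416); φ = arcsin(p_z) ≈ 24.56°, λ = atan2(p_y, p_x) ≈ -172.90°.

≈ lat 25°, lon -173°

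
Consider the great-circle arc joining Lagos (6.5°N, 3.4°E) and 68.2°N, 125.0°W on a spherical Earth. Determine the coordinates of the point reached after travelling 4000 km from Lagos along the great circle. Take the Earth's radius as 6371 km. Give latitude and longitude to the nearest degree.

Write both endpoints as unit vectors p₁, p₂ with components (cos φ cos λ, cos φ sin λ, sin φ).
The central angle between the endpoints is δ = arccos(p₁·p₂) ≈ 1.695 rad (97.1°). The total great-circle distance is δ·R ≈ 1.695 × 6371 ≈ 10800 km, so the target fraction is f = 4000/10800 ≈ 0.370.
Interpolate at f ≈ 0.370 with slerp weights a = sin((1−f)δ)/sin δ ≈ 0.883, b = sin(fδ)/sin δ ≈ 0.592.
p = a·p₁ + b·p₂ ≈ (0.749, -0.128, 0.650); φ = arcsin(p_z) ≈ 40.51°, λ = atan2(p_y, p_x) ≈ -9.70°.

≈ 41°N, 10°W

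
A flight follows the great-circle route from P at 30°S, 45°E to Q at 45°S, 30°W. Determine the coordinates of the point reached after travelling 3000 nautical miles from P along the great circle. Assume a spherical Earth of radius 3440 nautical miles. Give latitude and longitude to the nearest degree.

Convert each endpoint to a unit vector on the sphere (x = cos φ cos λ, y = cos φ sin λ, z = sin φ).
The central angle between the endpoints is δ = arccos(p₁·p₂) ≈ 1.033 rad (59.2°). The total great-circle distance is δ·R ≈ 1.033 × 3440 ≈ 3554 nmi, so the target fraction is f = 3000/3554 ≈ 0.844.
Interpolate at f ≈ 0.844 with slerp weights a = sin((1−f)δ)/sin δ ≈ 0.187, b = sin(fδ)/sin δ ≈ 0.891.
p = a·p₁ + b·p₂ ≈ (0.660, -0.201, -0.724); φ = arcsin(p_z) ≈ -46.36°, λ = atan2(p_y, p_x) ≈ -16.91°.

≈ 46°S, 17°W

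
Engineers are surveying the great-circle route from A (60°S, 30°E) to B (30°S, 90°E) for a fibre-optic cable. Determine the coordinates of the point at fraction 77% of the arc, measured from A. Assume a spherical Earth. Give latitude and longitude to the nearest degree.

≈ (39°S, 82°E)

Write both endpoints as unit vectors p₁, p₂ with components (cos φ cos λ, cos φ sin λ, sin φ).
The central angle between the endpoints is δ = arccos(p₁·p₂) ≈ 0.864 rad (49.5°).
Interpolate at f = 0.77 with slerp weights a = sin((1−f)δ)/sin δ ≈ 0.260, b = sin(fδ)/sin δ ≈ 0.812.
p = a·p₁ + b·p₂ ≈ (0.112, 0.768, -0.631); φ = arcsin(p_z) ≈ -39.10°, λ = atan2(p_y, p_x) ≈ 81.67°.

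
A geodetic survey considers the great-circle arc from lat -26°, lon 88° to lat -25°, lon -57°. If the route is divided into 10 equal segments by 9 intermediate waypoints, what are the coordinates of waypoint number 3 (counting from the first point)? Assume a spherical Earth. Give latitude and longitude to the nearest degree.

The haversine formula gives a central angle δ ≈ 2.074 rad (118.8°) between the endpoints.
Interpolate at f = 3/10 with slerp weights a = sin((1−f)δ)/sin δ ≈ 1.133, b = sin(fδ)/sin δ ≈ 0.665.
p = a·p₁ + b·p₂ ≈ (0.364, 0.512, -0.778); φ = arcsin(p_z) ≈ -51.07°, λ = atan2(p_y, p_x) ≈ 54.62°.

≈ lat -51°, lon 55°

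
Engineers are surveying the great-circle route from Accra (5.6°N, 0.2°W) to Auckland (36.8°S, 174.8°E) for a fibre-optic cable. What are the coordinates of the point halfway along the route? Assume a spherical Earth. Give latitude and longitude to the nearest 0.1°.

From cos δ = sin φ₁ sin φ₂ + cos φ₁ cos φ₂ cos Δλ, the central angle is δ ≈ 2.591 rad (148.5°).
Interpolate at f = 1/2 with slerp weights a = sin((1−f)δ)/sin δ ≈ 1.840, b = sin(fδ)/sin δ ≈ 1.840.
p = a·p₁ + b·p₂ ≈ (0.364, 0.127, -0.923); φ = arcsin(p_z) ≈ -67.32°, λ = atan2(p_y, p_x) ≈ 19.26°.

≈ 67.3°S, 19.3°E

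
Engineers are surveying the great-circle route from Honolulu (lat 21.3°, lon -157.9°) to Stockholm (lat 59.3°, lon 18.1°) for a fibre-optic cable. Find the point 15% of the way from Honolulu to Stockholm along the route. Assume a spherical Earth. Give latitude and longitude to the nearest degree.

≈ lat 36°, lon -157°

Convert each endpoint to a unit vector on the sphere (x = cos φ cos λ, y = cos φ sin λ, z = sin φ).
The central angle between the endpoints is δ = arccos(p₁·p₂) ≈ 1.734 rad (99.3°).
Interpolate at f = 0.15 with slerp weights a = sin((1−f)δ)/sin δ ≈ 1.009, b = sin(fδ)/sin δ ≈ 0.261.
p = a·p₁ + b·p₂ ≈ (-0.744, -0.312, 0.590); φ = arcsin(p_z) ≈ 36.19°, λ = atan2(p_y, p_x) ≈ -157.24°.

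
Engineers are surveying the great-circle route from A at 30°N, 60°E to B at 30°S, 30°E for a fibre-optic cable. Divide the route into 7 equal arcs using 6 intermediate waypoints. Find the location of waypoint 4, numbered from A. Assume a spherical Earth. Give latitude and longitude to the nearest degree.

Convert each endpoint to a unit vector on the sphere (x = cos φ cos λ, y = cos φ sin λ, z = sin φ).
The central angle between the endpoints is δ = arccos(p₁·p₂) ≈ 1.160 rad (66.5°).
Interpolate at f = 4/7 with slerp weights a = sin((1−f)δ)/sin δ ≈ 0.520, b = sin(fδ)/sin δ ≈ 0.671.
p = a·p₁ + b·p₂ ≈ (0.729, 0.681, -0.076); φ = arcsin(p_z) ≈ -4.33°, λ = atan2(p_y, p_x) ≈ 43.05°.

≈ 4°S, 43°E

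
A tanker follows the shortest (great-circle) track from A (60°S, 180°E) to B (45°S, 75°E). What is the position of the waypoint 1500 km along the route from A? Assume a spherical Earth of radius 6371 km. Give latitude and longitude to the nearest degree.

Write both endpoints as unit vectors p₁, p₂ with components (cos φ cos λ, cos φ sin λ, sin φ).
The central angle between the endpoints is δ = arccos(p₁·p₂) ≈ 1.023 rad (58.6°). The total great-circle distance is δ·R ≈ 1.023 × 6371 ≈ 6517 km, so the target fraction is f = 1500/6517 ≈ 0.230.
Interpolate at f ≈ 0.230 with slerp weights a = sin((1−f)δ)/sin δ ≈ 0.830, b = sin(fδ)/sin δ ≈ 0.273.
p = a·p₁ + b·p₂ ≈ (-0.365, 0.187, -0.912); φ = arcsin(p_z) ≈ -65.80°, λ = atan2(p_y, p_x) ≈ 152.92°.

≈ (66°S, 153°E)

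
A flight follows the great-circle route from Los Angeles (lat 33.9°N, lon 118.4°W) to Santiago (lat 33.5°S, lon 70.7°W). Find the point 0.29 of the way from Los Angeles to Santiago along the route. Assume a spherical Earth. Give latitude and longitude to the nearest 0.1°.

≈ lat 14.7°N, lon 103.5°W

From cos δ = sin φ₁ sin φ₂ + cos φ₁ cos φ₂ cos Δλ, the central angle is δ ≈ 1.412 rad (80.9°).
Interpolate at f = 0.29 with slerp weights a = sin((1−f)δ)/sin δ ≈ 0.854, b = sin(fδ)/sin δ ≈ 0.403.
p = a·p₁ + b·p₂ ≈ (-0.226, -0.941, 0.254); φ = arcsin(p_z) ≈ 14.69°, λ = atan2(p_y, p_x) ≈ -103.50°.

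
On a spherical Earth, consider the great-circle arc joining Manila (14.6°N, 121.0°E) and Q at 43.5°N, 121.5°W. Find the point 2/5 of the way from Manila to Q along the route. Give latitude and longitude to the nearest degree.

≈ 41°N, 154°E

Convert each endpoint to a unit vector on the sphere (x = cos φ cos λ, y = cos φ sin λ, z = sin φ).
The central angle between the endpoints is δ = arccos(p₁·p₂) ≈ 1.722 rad (98.7°).
Interpolate at f = 2/5 with slerp weights a = sin((1−f)δ)/sin δ ≈ 0.869, b = sin(fδ)/sin δ ≈ 0.643.
p = a·p₁ + b·p₂ ≈ (-0.677, 0.323, 0.662); φ = arcsin(p_z) ≈ 41.42°, λ = atan2(p_y, p_x) ≈ 154.48°.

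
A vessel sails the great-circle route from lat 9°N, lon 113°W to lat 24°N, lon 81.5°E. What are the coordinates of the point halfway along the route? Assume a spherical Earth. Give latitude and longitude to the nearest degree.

≈ lat 66°N, lon 179°W

Convert each endpoint to a unit vector on the sphere (x = cos φ cos λ, y = cos φ sin λ, z = sin φ).
The central angle between the endpoints is δ = arccos(p₁·p₂) ≈ 2.515 rad (144.1°).
Interpolate at f = 1/2 with slerp weights a = sin((1−f)δ)/sin δ ≈ 1.622, b = sin(fδ)/sin δ ≈ 1.622.
p = a·p₁ + b·p₂ ≈ (-0.407, -0.009, 0.913); φ = arcsin(p_z) ≈ 65.98°, λ = atan2(p_y, p_x) ≈ -178.71°.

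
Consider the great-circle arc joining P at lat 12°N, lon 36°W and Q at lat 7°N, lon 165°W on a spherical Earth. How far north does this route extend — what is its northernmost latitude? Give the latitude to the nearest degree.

≈ 21°N

The great circle lies in the plane with unit normal n̂ = (p₁ × p₂)/|p₁ × p₂|.
Here n̂_z ≈ -0.931; the vertex latitude is φ_max = arccos|n̂_z| ≈ 21.4°.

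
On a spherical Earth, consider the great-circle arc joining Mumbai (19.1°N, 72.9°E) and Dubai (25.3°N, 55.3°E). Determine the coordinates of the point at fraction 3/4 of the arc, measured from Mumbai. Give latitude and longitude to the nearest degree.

Convert each endpoint to a unit vector on the sphere (x = cos φ cos λ, y = cos φ sin λ, z = sin φ).
The central angle between the endpoints is δ = arccos(p₁·p₂) ≈ 0.304 rad (17.4°).
Interpolate at f = 3/4 with slerp weights a = sin((1−f)δ)/sin δ ≈ 0.254, b = sin(fδ)/sin δ ≈ 0.755.
p = a·p₁ + b·p₂ ≈ (0.459, 0.790, 0.406); φ = arcsin(p_z) ≈ 23.93°, λ = atan2(p_y, p_x) ≈ 59.85°.

≈ (24°N, 60°E)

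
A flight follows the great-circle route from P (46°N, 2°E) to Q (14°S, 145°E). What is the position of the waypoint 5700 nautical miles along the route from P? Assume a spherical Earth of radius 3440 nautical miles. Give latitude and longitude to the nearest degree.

Write both endpoints as unit vectors p₁, p₂ with components (cos φ cos λ, cos φ sin λ, sin φ).
The central angle between the endpoints is δ = arccos(p₁·p₂) ≈ 2.364 rad (135.4°). The total great-circle distance is δ·R ≈ 2.364 × 3440 ≈ 8131 nmi, so the target fraction is f = 5700/8131 ≈ 0.701.
Interpolate at f ≈ 0.701 with slerp weights a = sin((1−f)δ)/sin δ ≈ 0.925, b = sin(fδ)/sin δ ≈ 1.420.
p = a·p₁ + b·p₂ ≈ (-0.486, 0.812, 0.322); φ = arcsin(p_z) ≈ 18.79°, λ = atan2(p_y, p_x) ≈ 120.89°.

≈ (19°N, 121°E)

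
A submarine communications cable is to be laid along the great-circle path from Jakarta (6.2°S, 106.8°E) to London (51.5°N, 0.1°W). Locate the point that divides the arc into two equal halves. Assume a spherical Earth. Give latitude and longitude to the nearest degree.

≈ 34°N, 71°E

Convert each endpoint to a unit vector on the sphere (x = cos φ cos λ, y = cos φ sin λ, z = sin φ).
The central angle between the endpoints is δ = arccos(p₁·p₂) ≈ 1.838 rad (105.3°).
Interpolate at f = 1/2 with slerp weights a = sin((1−f)δ)/sin δ ≈ 0.824, b = sin(fδ)/sin δ ≈ 0.824.
p = a·p₁ + b·p₂ ≈ (0.276, 0.784, 0.556); φ = arcsin(p_z) ≈ 33.79°, λ = atan2(p_y, p_x) ≈ 70.58°.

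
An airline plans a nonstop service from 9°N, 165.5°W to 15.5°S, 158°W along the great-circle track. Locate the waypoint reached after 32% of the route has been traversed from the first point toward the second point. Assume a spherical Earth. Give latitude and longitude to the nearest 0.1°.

From cos δ = sin φ₁ sin φ₂ + cos φ₁ cos φ₂ cos Δλ, the central angle is δ ≈ 0.447 rad (25.6°).
Interpolate at f = 0.32 with slerp weights a = sin((1−f)δ)/sin δ ≈ 0.692, b = sin(fδ)/sin δ ≈ 0.330.
p = a·p₁ + b·p₂ ≈ (-0.957, -0.290, 0.020); φ = arcsin(p_z) ≈ 1.16°, λ = atan2(p_y, p_x) ≈ -163.12°.

≈ 1.2°N, 163.1°W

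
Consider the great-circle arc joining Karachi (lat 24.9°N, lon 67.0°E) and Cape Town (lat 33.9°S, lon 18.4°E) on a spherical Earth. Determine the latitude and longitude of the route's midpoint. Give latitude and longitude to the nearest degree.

Write both endpoints as unit vectors p₁, p₂ with components (cos φ cos λ, cos φ sin λ, sin φ).
The central angle between the endpoints is δ = arccos(p₁·p₂) ≈ 1.305 rad (74.7°).
Interpolate at f = 1/2 with slerp weights a = sin((1−f)δ)/sin δ ≈ 0.629, b = sin(fδ)/sin δ ≈ 0.629.
p = a·p₁ + b·p₂ ≈ (0.719, 0.690, -0.086); φ = arcsin(p_z) ≈ -4.93°, λ = atan2(p_y, p_x) ≈ 43.85°.

≈ lat 5°S, lon 44°E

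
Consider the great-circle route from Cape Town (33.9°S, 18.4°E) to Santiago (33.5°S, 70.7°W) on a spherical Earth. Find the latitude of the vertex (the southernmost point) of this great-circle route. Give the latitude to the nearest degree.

≈ 43°S

The great circle lies in the plane with unit normal n̂ = (p₁ × p₂)/|p₁ × p₂|.
Here n̂_z ≈ -0.730; the vertex latitude is φ_max = arccos|n̂_z| ≈ 43.1°.
Check via Clairaut: cos φ_max = |cos φ₁| · sin C = cos(33.9°)·sin(118.4°) ≈ 0.730, again giving ≈ 43.1°.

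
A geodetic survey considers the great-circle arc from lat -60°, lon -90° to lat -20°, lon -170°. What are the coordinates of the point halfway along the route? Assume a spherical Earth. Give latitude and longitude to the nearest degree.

Convert each endpoint to a unit vector on the sphere (x = cos φ cos λ, y = cos φ sin λ, z = sin φ).
The central angle between the endpoints is δ = arccos(p₁·p₂) ≈ 1.183 rad (67.8°).
Interpolate at f = 1/2 with slerp weights a = sin((1−f)δ)/sin δ ≈ 0.602, b = sin(fδ)/sin δ ≈ 0.602.
p = a·p₁ + b·p₂ ≈ (-0.557, -0.400, -0.728); φ = arcsin(p_z) ≈ -46.70°, λ = atan2(p_y, p_x) ≈ -144.37°.

≈ lat -47°, lon -144°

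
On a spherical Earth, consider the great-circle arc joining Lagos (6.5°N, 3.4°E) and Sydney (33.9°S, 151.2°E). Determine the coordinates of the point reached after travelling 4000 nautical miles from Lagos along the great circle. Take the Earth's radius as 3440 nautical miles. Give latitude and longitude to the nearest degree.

≈ (38°S, 56°E)

Write both endpoints as unit vectors p₁, p₂ with components (cos φ cos λ, cos φ sin λ, sin φ).
The central angle between the endpoints is δ = arccos(p₁·p₂) ≈ 2.436 rad (139.6°). The total great-circle distance is δ·R ≈ 2.436 × 3440 ≈ 8378 nmi, so the target fraction is f = 4000/8378 ≈ 0.477.
Interpolate at f ≈ 0.477 with slerp weights a = sin((1−f)δ)/sin δ ≈ 1.473, b = sin(fδ)/sin δ ≈ 1.415.
p = a·p₁ + b·p₂ ≈ (0.432, 0.653, -0.622); φ = arcsin(p_z) ≈ -38.49°, λ = atan2(p_y, p_x) ≈ 56.48°.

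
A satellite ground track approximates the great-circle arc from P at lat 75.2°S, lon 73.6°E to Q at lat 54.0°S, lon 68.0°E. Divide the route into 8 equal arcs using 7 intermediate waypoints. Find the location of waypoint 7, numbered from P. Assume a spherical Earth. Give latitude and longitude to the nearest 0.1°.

From cos δ = sin φ₁ sin φ₂ + cos φ₁ cos φ₂ cos Δλ, the central angle is δ ≈ 0.372 rad (21.3°).
Interpolate at f = 7/8 with slerp weights a = sin((1−f)δ)/sin δ ≈ 0.128, b = sin(fδ)/sin δ ≈ 0.880.
p = a·p₁ + b·p₂ ≈ (0.203, 0.511, -0.835); φ = arcsin(p_z) ≈ -56.66°, λ = atan2(p_y, p_x) ≈ 68.33°.

≈ lat 56.7°S, lon 68.3°E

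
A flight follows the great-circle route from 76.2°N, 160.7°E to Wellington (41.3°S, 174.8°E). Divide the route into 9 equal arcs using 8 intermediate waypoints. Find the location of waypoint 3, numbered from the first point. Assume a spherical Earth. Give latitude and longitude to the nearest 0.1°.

Write both endpoints as unit vectors p₁, p₂ with components (cos φ cos λ, cos φ sin λ, sin φ).
The central angle between the endpoints is δ = arccos(p₁·p₂) ≈ 2.057 rad (117.8°).
Interpolate at f = 3/9 with slerp weights a = sin((1−f)δ)/sin δ ≈ 1.109, b = sin(fδ)/sin δ ≈ 0.716.
p = a·p₁ + b·p₂ ≈ (-0.785, 0.136, 0.604); φ = arcsin(p_z) ≈ 37.15°, λ = atan2(p_y, p_x) ≈ 170.16°.

≈ 37.2°N, 170.2°E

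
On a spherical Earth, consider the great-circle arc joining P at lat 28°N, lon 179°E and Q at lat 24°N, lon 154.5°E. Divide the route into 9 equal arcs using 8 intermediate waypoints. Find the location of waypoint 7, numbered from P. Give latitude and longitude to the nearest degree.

≈ lat 25°N, lon 160°E

The haversine formula gives a central angle δ ≈ 0.390 rad (22.3°) between the endpoints.
Interpolate at f = 7/9 with slerp weights a = sin((1−f)δ)/sin δ ≈ 0.228, b = sin(fδ)/sin δ ≈ 0.786.
p = a·p₁ + b·p₂ ≈ (-0.849, 0.313, 0.426); φ = arcsin(p_z) ≈ 25.24°, λ = atan2(p_y, p_x) ≈ 159.79°.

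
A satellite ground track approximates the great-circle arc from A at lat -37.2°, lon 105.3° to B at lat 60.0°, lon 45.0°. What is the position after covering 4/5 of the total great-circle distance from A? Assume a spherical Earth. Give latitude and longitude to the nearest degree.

From cos δ = sin φ₁ sin φ₂ + cos φ₁ cos φ₂ cos Δλ, the central angle is δ ≈ 1.903 rad (109.0°).
Interpolate at f = 4/5 with slerp weights a = sin((1−f)δ)/sin δ ≈ 0.393, b = sin(fδ)/sin δ ≈ 1.057.
p = a·p₁ + b·p₂ ≈ (0.291, 0.676, 0.677); φ = arcsin(p_z) ≈ 42.65°, λ = atan2(p_y, p_x) ≈ 66.70°.

≈ lat 43°, lon 67°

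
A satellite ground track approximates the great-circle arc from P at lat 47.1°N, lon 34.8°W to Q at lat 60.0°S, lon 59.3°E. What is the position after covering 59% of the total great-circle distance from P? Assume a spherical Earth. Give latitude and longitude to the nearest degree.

≈ lat 20°S, lon 9°E

Write both endpoints as unit vectors p₁, p₂ with components (cos φ cos λ, cos φ sin λ, sin φ).
The central angle between the endpoints is δ = arccos(p₁·p₂) ≈ 2.290 rad (131.2°).
Interpolate at f = 0.59 with slerp weights a = sin((1−f)δ)/sin δ ≈ 1.072, b = sin(fδ)/sin δ ≈ 1.297.
p = a·p₁ + b·p₂ ≈ (0.931, 0.141, -0.338); φ = arcsin(p_z) ≈ -19.74°, λ = atan2(p_y, p_x) ≈ 8.62°.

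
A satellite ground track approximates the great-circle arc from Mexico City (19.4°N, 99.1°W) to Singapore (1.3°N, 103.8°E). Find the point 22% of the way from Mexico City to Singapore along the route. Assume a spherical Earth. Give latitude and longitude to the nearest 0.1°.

The haversine formula gives a central angle δ ≈ 2.608 rad (149.4°) between the endpoints.
Interpolate at f = 0.22 with slerp weights a = sin((1−f)δ)/sin δ ≈ 1.759, b = sin(fδ)/sin δ ≈ 1.068.
p = a·p₁ + b·p₂ ≈ (-0.517, -0.602, 0.609); φ = arcsin(p_z) ≈ 37.49°, λ = atan2(p_y, p_x) ≈ -130.67°.

≈ 37.5°N, 130.7°W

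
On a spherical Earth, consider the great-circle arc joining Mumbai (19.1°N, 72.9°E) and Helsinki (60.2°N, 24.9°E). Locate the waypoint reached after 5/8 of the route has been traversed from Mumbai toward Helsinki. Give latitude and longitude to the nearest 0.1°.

≈ 47.2°N, 51.0°E

Write both endpoints as unit vectors p₁, p₂ with components (cos φ cos λ, cos φ sin λ, sin φ).
The central angle between the endpoints is δ = arccos(p₁·p₂) ≈ 0.930 rad (53.3°).
Interpolate at f = 5/8 with slerp weights a = sin((1−f)δ)/sin δ ≈ 0.426, b = sin(fδ)/sin δ ≈ 0.685.
p = a·p₁ + b·p₂ ≈ (0.427, 0.528, 0.734); φ = arcsin(p_z) ≈ 47.21°, λ = atan2(p_y, p_x) ≈ 51.04°.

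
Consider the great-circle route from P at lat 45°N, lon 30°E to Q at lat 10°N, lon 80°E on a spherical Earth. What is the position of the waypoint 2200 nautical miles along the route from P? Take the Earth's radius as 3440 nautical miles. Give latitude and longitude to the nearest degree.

The haversine formula gives a central angle δ ≈ 0.964 rad (55.2°) between the endpoints. The total great-circle distance is δ·R ≈ 0.964 × 3440 ≈ 3315 nmi, so the target fraction is f = 2200/3315 ≈ 0.664.
Interpolate at f ≈ 0.664 with slerp weights a = sin((1−f)δ)/sin δ ≈ 0.388, b = sin(fδ)/sin δ ≈ 0.727.
p = a·p₁ + b·p₂ ≈ (0.362, 0.842, 0.400); φ = arcsin(p_z) ≈ 23.61°, λ = atan2(p_y, p_x) ≈ 66.74°.

≈ lat 24°N, lon 67°E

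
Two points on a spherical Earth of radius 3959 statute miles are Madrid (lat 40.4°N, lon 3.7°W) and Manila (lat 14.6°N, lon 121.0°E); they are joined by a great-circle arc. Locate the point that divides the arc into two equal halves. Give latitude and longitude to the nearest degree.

From cos δ = sin φ₁ sin φ₂ + cos φ₁ cos φ₂ cos Δλ, the central angle is δ ≈ 1.830 rad (104.8°).
Interpolate at f = 1/2 with slerp weights a = sin((1−f)δ)/sin δ ≈ 0.820, b = sin(fδ)/sin δ ≈ 0.820.
p = a·p₁ + b·p₂ ≈ (0.214, 0.640, 0.738); φ = arcsin(p_z) ≈ 47.56°, λ = atan2(p_y, p_x) ≈ 71.47°.

≈ lat 48°N, lon 71°E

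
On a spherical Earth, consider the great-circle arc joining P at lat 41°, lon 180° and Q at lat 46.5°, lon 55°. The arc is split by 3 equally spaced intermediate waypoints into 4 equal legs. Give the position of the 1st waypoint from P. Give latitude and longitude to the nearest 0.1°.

Write both endpoints as unit vectors p₁, p₂ with components (cos φ cos λ, cos φ sin λ, sin φ).
The central angle between the endpoints is δ = arccos(p₁·p₂) ≈ 1.392 rad (79.8°).
Interpolate at f = 1/4 with slerp weights a = sin((1−f)δ)/sin δ ≈ 0.878, b = sin(fδ)/sin δ ≈ 0.347.
p = a·p₁ + b·p₂ ≈ (-0.526, 0.195, 0.828); φ = arcsin(p_z) ≈ 55.86°, λ = atan2(p_y, p_x) ≈ 159.63°.

≈ lat 55.9°, lon 159.6°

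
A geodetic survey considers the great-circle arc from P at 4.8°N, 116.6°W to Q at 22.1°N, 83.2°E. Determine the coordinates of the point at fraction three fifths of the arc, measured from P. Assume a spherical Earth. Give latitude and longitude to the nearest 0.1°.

≈ 54.9°N, 149.8°E

Write both endpoints as unit vectors p₁, p₂ with components (cos φ cos λ, cos φ sin λ, sin φ).
The central angle between the endpoints is δ = arccos(p₁·p₂) ≈ 2.563 rad (146.8°).
Interpolate at f = 3/5 with slerp weights a = sin((1−f)δ)/sin δ ≈ 1.563, b = sin(fδ)/sin δ ≈ 1.828.
p = a·p₁ + b·p₂ ≈ (-0.497, 0.289, 0.818); φ = arcsin(p_z) ≈ 54.92°, λ = atan2(p_y, p_x) ≈ 149.85°.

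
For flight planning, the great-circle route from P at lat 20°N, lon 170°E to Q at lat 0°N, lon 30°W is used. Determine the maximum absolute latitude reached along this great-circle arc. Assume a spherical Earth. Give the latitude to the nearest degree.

The great circle lies in the plane with unit normal n̂ = (p₁ × p₂)/|p₁ × p₂|.
Here n̂_z ≈ +0.685; the vertex latitude is φ_max = arccos|n̂_z| ≈ 46.8°.
Check via Clairaut: cos φ_max = |cos φ₁| · sin C = cos(20.0°)·sin(46.8°) ≈ 0.685, again giving ≈ 46.8°.

≈ 47°N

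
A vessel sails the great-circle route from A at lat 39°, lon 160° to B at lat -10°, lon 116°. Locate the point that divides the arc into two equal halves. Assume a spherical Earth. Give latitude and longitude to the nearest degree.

≈ lat 16°, lon 135°

Convert each endpoint to a unit vector on the sphere (x = cos φ cos λ, y = cos φ sin λ, z = sin φ).
The central angle between the endpoints is δ = arccos(p₁·p₂) ≈ 1.114 rad (63.8°).
Interpolate at f = 1/2 with slerp weights a = sin((1−f)δ)/sin δ ≈ 0.589, b = sin(fδ)/sin δ ≈ 0.589.
p = a·p₁ + b·p₂ ≈ (-0.684, 0.678, 0.268); φ = arcsin(p_z) ≈ 15.57°, λ = atan2(p_y, p_x) ≈ 135.27°.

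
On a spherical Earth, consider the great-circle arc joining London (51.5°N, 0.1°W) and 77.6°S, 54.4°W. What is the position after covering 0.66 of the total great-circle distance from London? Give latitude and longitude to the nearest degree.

Convert each endpoint to a unit vector on the sphere (x = cos φ cos λ, y = cos φ sin λ, z = sin φ).
The central angle between the endpoints is δ = arccos(p₁·p₂) ≈ 2.327 rad (133.3°).
Interpolate at f = 0.66 with slerp weights a = sin((1−f)δ)/sin δ ≈ 0.978, b = sin(fδ)/sin δ ≈ 1.374.
p = a·p₁ + b·p₂ ≈ (0.781, -0.241, -0.577); φ = arcsin(p_z) ≈ -35.22°, λ = atan2(p_y, p_x) ≈ -17.16°.

≈ 35°S, 17°W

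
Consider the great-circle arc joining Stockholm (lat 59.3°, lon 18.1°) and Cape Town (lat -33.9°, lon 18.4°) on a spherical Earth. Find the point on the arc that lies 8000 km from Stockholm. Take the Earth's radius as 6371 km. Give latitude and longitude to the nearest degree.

Convert each endpoint to a unit vector on the sphere (x = cos φ cos λ, y = cos φ sin λ, z = sin φ).
The central angle between the endpoints is δ = arccos(p₁·p₂) ≈ 1.627 rad (93.2°). The total great-circle distance is δ·R ≈ 1.627 × 6371 ≈ 10363 km, so the target fraction is f = 8000/10363 ≈ 0.772.
Interpolate at f ≈ 0.772 with slerp weights a = sin((1−f)δ)/sin δ ≈ 0.363, b = sin(fδ)/sin δ ≈ 0.952.
p = a·p₁ + b·p₂ ≈ (0.926, 0.307, -0.219); φ = arcsin(p_z) ≈ -12.65°, λ = atan2(p_y, p_x) ≈ 18.34°.

≈ lat -13°, lon 18°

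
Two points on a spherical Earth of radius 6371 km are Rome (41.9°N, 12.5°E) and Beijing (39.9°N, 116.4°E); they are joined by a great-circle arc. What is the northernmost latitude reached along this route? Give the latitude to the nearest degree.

The great circle lies in the plane with unit normal n̂ = (p₁ × p₂)/|p₁ × p₂|.
Here n̂_z ≈ +0.579; the vertex latitude is φ_max = arccos|n̂_z| ≈ 54.6°.
Check via Clairaut: cos φ_max = |cos φ₁| · sin C = cos(41.9°)·sin(51.1°) ≈ 0.579, again giving ≈ 54.6°.

≈ 55°N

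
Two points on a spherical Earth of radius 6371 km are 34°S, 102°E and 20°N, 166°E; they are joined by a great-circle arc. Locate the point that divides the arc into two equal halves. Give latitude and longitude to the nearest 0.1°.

≈ 8.2°S, 136.2°E

The haversine formula gives a central angle δ ≈ 1.420 rad (81.4°) between the endpoints.
Interpolate at f = 1/2 with slerp weights a = sin((1−f)δ)/sin δ ≈ 0.659, b = sin(fδ)/sin δ ≈ 0.659.
p = a·p₁ + b·p₂ ≈ (-0.715, 0.685, -0.143); φ = arcsin(p_z) ≈ -8.23°, λ = atan2(p_y, p_x) ≈ 136.24°.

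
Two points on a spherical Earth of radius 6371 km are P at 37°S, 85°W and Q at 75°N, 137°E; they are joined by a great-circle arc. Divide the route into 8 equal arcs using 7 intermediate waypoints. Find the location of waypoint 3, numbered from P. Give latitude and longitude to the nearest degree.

Convert each endpoint to a unit vector on the sphere (x = cos φ cos λ, y = cos φ sin λ, z = sin φ).
The central angle between the endpoints is δ = arccos(p₁·p₂) ≈ 2.396 rad (137.3°).
Interpolate at f = 3/8 with slerp weights a = sin((1−f)δ)/sin δ ≈ 1.471, b = sin(fδ)/sin δ ≈ 1.154.
p = a·p₁ + b·p₂ ≈ (-0.116, -0.966, 0.229); φ = arcsin(p_z) ≈ 13.26°, λ = atan2(p_y, p_x) ≈ -96.85°.

≈ 13°N, 97°W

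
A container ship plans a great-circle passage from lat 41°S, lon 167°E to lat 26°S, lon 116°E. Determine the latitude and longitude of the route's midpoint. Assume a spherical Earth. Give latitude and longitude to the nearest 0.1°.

Write both endpoints as unit vectors p₁, p₂ with components (cos φ cos λ, cos φ sin λ, sin φ).
The central angle between the endpoints is δ = arccos(p₁·p₂) ≈ 0.775 rad (44.4°).
Interpolate at f = 1/2 with slerp weights a = sin((1−f)δ)/sin δ ≈ 0.540, b = sin(fδ)/sin δ ≈ 0.540.
p = a·p₁ + b·p₂ ≈ (-0.610, 0.528, -0.591); φ = arcsin(p_z) ≈ -36.23°, λ = atan2(p_y, p_x) ≈ 139.12°.

≈ lat 36.2°S, lon 139.1°E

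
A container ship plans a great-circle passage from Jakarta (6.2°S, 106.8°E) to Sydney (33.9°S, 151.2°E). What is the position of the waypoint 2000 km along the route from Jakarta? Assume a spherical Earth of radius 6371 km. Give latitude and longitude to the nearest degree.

≈ 18°S, 121°E

Convert each endpoint to a unit vector on the sphere (x = cos φ cos λ, y = cos φ sin λ, z = sin φ).
The central angle between the endpoints is δ = arccos(p₁·p₂) ≈ 0.863 rad (49.5°). The total great-circle distance is δ·R ≈ 0.863 × 6371 ≈ 5501 km, so the target fraction is f = 2000/5501 ≈ 0.364.
Interpolate at f ≈ 0.364 with slerp weights a = sin((1−f)δ)/sin δ ≈ 0.687, b = sin(fδ)/sin δ ≈ 0.406.
p = a·p₁ + b·p₂ ≈ (-0.493, 0.816, -0.301); φ = arcsin(p_z) ≈ -17.51°, λ = atan2(p_y, p_x) ≈ 121.12°.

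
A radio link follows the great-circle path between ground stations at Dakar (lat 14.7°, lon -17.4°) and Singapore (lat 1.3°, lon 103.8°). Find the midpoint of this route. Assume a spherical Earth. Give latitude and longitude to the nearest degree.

≈ lat 16°, lon 45°

The haversine formula gives a central angle δ ≈ 2.089 rad (119.7°) between the endpoints.
Interpolate at f = 1/2 with slerp weights a = sin((1−f)δ)/sin δ ≈ 0.995, b = sin(fδ)/sin δ ≈ 0.995.
p = a·p₁ + b·p₂ ≈ (0.681, 0.678, 0.275); φ = arcsin(p_z) ≈ 15.97°, λ = atan2(p_y, p_x) ≈ 44.88°.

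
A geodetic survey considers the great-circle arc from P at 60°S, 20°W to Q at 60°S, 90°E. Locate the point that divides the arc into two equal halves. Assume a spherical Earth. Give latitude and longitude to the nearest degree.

Convert each endpoint to a unit vector on the sphere (x = cos φ cos λ, y = cos φ sin λ, z = sin φ).
The central angle between the endpoints is δ = arccos(p₁·p₂) ≈ 0.844 rad (48.4°).
Interpolate at f = 1/2 with slerp weights a = sin((1−f)δ)/sin δ ≈ 0.548, b = sin(fδ)/sin δ ≈ 0.548.
p = a·p₁ + b·p₂ ≈ (0.258, 0.180, -0.949); φ = arcsin(p_z) ≈ -71.68°, λ = atan2(p_y, p_x) ≈ 35.00°.

≈ 72°S, 35°E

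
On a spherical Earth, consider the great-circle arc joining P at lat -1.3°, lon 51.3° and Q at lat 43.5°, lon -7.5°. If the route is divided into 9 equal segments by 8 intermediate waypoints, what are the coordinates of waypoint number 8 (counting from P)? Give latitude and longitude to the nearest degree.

≈ lat 40°, lon 2°

Convert each endpoint to a unit vector on the sphere (x = cos φ cos λ, y = cos φ sin λ, z = sin φ).
The central angle between the endpoints is δ = arccos(p₁·p₂) ≈ 1.202 rad (68.9°).
Interpolate at f = 8/9 with slerp weights a = sin((1−f)δ)/sin δ ≈ 0.143, b = sin(fδ)/sin δ ≈ 0.940.
p = a·p₁ + b·p₂ ≈ (0.765, 0.022, 0.644); φ = arcsin(p_z) ≈ 40.06°, λ = atan2(p_y, p_x) ≈ 1.68°.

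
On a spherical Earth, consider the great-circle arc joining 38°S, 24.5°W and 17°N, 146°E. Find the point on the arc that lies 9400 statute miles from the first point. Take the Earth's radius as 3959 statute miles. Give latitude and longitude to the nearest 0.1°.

≈ 3.2°S, 138.9°E

From cos δ = sin φ₁ sin φ₂ + cos φ₁ cos φ₂ cos Δλ, the central angle is δ ≈ 2.747 rad (157.4°). The total great-circle distance is δ·R ≈ 2.747 × 3959 ≈ 10876 mi, so the target fraction is f = 9400/10876 ≈ 0.864.
Interpolate at f ≈ 0.864 with slerp weights a = sin((1−f)δ)/sin δ ≈ 0.948, b = sin(fδ)/sin δ ≈ 1.807.
p = a·p₁ + b·p₂ ≈ (-0.752, 0.656, -0.056); φ = arcsin(p_z) ≈ -3.18°, λ = atan2(p_y, p_x) ≈ 138.90°.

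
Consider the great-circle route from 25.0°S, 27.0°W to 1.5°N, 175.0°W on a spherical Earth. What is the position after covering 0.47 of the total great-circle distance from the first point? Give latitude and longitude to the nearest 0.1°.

Convert each endpoint to a unit vector on the sphere (x = cos φ cos λ, y = cos φ sin λ, z = sin φ).
The central angle between the endpoints is δ = arccos(p₁·p₂) ≈ 2.464 rad (141.2°).
Interpolate at f = 0.47 with slerp weights a = sin((1−f)δ)/sin δ ≈ 1.541, b = sin(fδ)/sin δ ≈ 1.462.
p = a·p₁ + b·p₂ ≈ (-0.212, -0.761, -0.613); φ = arcsin(p_z) ≈ -37.79°, λ = atan2(p_y, p_x) ≈ -105.57°.

≈ 37.8°S, 105.6°W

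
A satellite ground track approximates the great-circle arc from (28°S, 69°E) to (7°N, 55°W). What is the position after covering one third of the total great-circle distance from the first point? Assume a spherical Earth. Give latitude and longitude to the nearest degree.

Write both endpoints as unit vectors p₁, p₂ with components (cos φ cos λ, cos φ sin λ, sin φ).
The central angle between the endpoints is δ = arccos(p₁·p₂) ≈ 2.150 rad (123.2°).
Interpolate at f = 1/3 with slerp weights a = sin((1−f)δ)/sin δ ≈ 1.184, b = sin(fδ)/sin δ ≈ 0.785.
p = a·p₁ + b·p₂ ≈ (0.821, 0.337, -0.460); φ = arcsin(p_z) ≈ -27.39°, λ = atan2(p_y, p_x) ≈ 22.34°.

≈ (27°S, 22°E)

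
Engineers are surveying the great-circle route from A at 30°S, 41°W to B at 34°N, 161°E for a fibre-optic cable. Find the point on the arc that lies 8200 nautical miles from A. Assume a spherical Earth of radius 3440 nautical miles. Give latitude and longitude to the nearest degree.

The haversine formula gives a central angle δ ≈ 2.809 rad (161.0°) between the endpoints. The total great-circle distance is δ·R ≈ 2.809 × 3440 ≈ 9664 nmi, so the target fraction is f = 8200/9664 ≈ 0.849.
Interpolate at f ≈ 0.849 with slerp weights a = sin((1−f)δ)/sin δ ≈ 1.265, b = sin(fδ)/sin δ ≈ 2.107.
p = a·p₁ + b·p₂ ≈ (-0.825, -0.150, 0.546); φ = arcsin(p_z) ≈ 33.06°, λ = atan2(p_y, p_x) ≈ -169.67°.

≈ 33°N, 170°W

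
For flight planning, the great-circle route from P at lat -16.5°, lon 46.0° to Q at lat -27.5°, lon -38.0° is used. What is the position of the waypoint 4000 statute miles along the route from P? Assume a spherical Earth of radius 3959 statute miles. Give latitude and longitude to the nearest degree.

≈ lat -30°, lon -16°

Convert each endpoint to a unit vector on the sphere (x = cos φ cos λ, y = cos φ sin λ, z = sin φ).
The central angle between the endpoints is δ = arccos(p₁·p₂) ≈ 1.349 rad (77.3°). The total great-circle distance is δ·R ≈ 1.349 × 3959 ≈ 5340 mi, so the target fraction is f = 4000/5340 ≈ 0.749.
Interpolate at f ≈ 0.749 with slerp weights a = sin((1−f)δ)/sin δ ≈ 0.340, b = sin(fδ)/sin δ ≈ 0.868.
p = a·p₁ + b·p₂ ≈ (0.834, -0.239, -0.498); φ = arcsin(p_z) ≈ -29.84°, λ = atan2(p_y, p_x) ≈ -16.02°.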